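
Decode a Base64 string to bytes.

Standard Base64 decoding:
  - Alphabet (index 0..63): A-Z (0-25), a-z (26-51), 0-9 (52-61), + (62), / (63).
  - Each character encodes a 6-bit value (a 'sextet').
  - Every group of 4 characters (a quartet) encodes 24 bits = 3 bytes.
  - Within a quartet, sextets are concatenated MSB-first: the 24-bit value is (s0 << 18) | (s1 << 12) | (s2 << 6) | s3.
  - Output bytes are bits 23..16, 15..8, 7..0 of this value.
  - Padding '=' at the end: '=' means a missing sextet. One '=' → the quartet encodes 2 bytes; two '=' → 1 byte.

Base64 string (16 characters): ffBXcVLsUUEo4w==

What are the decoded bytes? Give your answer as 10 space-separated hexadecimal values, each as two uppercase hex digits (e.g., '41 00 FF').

After char 0 ('f'=31): chars_in_quartet=1 acc=0x1F bytes_emitted=0
After char 1 ('f'=31): chars_in_quartet=2 acc=0x7DF bytes_emitted=0
After char 2 ('B'=1): chars_in_quartet=3 acc=0x1F7C1 bytes_emitted=0
After char 3 ('X'=23): chars_in_quartet=4 acc=0x7DF057 -> emit 7D F0 57, reset; bytes_emitted=3
After char 4 ('c'=28): chars_in_quartet=1 acc=0x1C bytes_emitted=3
After char 5 ('V'=21): chars_in_quartet=2 acc=0x715 bytes_emitted=3
After char 6 ('L'=11): chars_in_quartet=3 acc=0x1C54B bytes_emitted=3
After char 7 ('s'=44): chars_in_quartet=4 acc=0x7152EC -> emit 71 52 EC, reset; bytes_emitted=6
After char 8 ('U'=20): chars_in_quartet=1 acc=0x14 bytes_emitted=6
After char 9 ('U'=20): chars_in_quartet=2 acc=0x514 bytes_emitted=6
After char 10 ('E'=4): chars_in_quartet=3 acc=0x14504 bytes_emitted=6
After char 11 ('o'=40): chars_in_quartet=4 acc=0x514128 -> emit 51 41 28, reset; bytes_emitted=9
After char 12 ('4'=56): chars_in_quartet=1 acc=0x38 bytes_emitted=9
After char 13 ('w'=48): chars_in_quartet=2 acc=0xE30 bytes_emitted=9
Padding '==': partial quartet acc=0xE30 -> emit E3; bytes_emitted=10

Answer: 7D F0 57 71 52 EC 51 41 28 E3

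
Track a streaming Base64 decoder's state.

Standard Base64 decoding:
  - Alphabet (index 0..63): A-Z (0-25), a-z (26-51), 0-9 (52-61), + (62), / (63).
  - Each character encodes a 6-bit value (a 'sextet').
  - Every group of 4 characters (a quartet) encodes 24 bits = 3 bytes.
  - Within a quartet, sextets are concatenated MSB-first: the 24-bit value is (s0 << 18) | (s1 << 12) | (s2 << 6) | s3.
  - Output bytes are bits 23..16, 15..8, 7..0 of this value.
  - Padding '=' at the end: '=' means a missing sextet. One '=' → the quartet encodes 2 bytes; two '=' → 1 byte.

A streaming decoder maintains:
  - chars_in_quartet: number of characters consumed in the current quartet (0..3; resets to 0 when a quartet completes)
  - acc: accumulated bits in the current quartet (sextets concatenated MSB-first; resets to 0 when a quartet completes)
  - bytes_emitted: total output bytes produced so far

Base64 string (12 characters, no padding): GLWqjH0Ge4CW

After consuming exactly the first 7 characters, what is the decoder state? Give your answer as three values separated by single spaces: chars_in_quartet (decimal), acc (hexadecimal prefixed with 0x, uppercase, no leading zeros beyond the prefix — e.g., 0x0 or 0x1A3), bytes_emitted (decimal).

Answer: 3 0x231F4 3

Derivation:
After char 0 ('G'=6): chars_in_quartet=1 acc=0x6 bytes_emitted=0
After char 1 ('L'=11): chars_in_quartet=2 acc=0x18B bytes_emitted=0
After char 2 ('W'=22): chars_in_quartet=3 acc=0x62D6 bytes_emitted=0
After char 3 ('q'=42): chars_in_quartet=4 acc=0x18B5AA -> emit 18 B5 AA, reset; bytes_emitted=3
After char 4 ('j'=35): chars_in_quartet=1 acc=0x23 bytes_emitted=3
After char 5 ('H'=7): chars_in_quartet=2 acc=0x8C7 bytes_emitted=3
After char 6 ('0'=52): chars_in_quartet=3 acc=0x231F4 bytes_emitted=3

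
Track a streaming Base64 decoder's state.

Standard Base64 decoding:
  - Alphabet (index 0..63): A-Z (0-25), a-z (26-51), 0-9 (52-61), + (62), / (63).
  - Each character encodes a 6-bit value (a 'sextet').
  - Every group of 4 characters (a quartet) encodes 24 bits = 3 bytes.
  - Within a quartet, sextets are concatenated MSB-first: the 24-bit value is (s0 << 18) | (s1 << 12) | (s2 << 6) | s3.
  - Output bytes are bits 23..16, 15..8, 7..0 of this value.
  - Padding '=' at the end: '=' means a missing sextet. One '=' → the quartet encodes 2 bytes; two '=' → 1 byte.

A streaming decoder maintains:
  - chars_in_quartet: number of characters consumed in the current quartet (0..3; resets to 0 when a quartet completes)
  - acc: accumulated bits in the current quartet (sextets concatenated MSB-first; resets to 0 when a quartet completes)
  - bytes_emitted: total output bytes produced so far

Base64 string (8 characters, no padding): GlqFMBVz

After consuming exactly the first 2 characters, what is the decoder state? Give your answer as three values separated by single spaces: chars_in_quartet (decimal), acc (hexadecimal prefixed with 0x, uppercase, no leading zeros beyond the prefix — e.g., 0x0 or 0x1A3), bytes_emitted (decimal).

Answer: 2 0x1A5 0

Derivation:
After char 0 ('G'=6): chars_in_quartet=1 acc=0x6 bytes_emitted=0
After char 1 ('l'=37): chars_in_quartet=2 acc=0x1A5 bytes_emitted=0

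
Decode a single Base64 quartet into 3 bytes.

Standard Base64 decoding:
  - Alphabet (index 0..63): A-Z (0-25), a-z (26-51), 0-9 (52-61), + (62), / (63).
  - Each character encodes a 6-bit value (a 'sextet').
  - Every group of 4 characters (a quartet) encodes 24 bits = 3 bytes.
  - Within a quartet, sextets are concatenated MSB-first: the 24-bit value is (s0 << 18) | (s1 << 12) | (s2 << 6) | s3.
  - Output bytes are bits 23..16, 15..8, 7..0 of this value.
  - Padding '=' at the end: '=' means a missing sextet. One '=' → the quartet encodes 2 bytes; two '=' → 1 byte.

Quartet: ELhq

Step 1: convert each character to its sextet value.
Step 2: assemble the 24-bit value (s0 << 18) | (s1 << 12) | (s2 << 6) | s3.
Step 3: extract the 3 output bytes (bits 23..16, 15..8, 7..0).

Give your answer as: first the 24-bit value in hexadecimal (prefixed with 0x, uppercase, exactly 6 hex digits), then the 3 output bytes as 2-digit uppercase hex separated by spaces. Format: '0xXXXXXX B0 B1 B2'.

Sextets: E=4, L=11, h=33, q=42
24-bit: (4<<18) | (11<<12) | (33<<6) | 42
      = 0x100000 | 0x00B000 | 0x000840 | 0x00002A
      = 0x10B86A
Bytes: (v>>16)&0xFF=10, (v>>8)&0xFF=B8, v&0xFF=6A

Answer: 0x10B86A 10 B8 6A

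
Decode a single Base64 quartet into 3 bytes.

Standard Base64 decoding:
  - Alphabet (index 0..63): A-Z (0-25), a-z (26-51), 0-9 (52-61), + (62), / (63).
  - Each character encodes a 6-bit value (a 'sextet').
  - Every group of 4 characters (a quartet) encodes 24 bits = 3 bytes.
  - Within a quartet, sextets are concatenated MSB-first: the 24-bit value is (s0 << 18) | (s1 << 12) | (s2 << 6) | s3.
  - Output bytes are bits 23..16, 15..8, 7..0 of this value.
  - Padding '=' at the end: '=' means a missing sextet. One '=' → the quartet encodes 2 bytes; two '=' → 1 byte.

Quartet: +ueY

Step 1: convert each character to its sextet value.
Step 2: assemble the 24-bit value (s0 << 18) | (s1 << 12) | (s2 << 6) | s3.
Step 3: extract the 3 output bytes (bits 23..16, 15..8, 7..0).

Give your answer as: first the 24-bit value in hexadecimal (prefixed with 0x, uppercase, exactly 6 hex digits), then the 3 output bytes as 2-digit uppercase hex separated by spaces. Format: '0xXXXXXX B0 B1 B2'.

Answer: 0xFAE798 FA E7 98

Derivation:
Sextets: +=62, u=46, e=30, Y=24
24-bit: (62<<18) | (46<<12) | (30<<6) | 24
      = 0xF80000 | 0x02E000 | 0x000780 | 0x000018
      = 0xFAE798
Bytes: (v>>16)&0xFF=FA, (v>>8)&0xFF=E7, v&0xFF=98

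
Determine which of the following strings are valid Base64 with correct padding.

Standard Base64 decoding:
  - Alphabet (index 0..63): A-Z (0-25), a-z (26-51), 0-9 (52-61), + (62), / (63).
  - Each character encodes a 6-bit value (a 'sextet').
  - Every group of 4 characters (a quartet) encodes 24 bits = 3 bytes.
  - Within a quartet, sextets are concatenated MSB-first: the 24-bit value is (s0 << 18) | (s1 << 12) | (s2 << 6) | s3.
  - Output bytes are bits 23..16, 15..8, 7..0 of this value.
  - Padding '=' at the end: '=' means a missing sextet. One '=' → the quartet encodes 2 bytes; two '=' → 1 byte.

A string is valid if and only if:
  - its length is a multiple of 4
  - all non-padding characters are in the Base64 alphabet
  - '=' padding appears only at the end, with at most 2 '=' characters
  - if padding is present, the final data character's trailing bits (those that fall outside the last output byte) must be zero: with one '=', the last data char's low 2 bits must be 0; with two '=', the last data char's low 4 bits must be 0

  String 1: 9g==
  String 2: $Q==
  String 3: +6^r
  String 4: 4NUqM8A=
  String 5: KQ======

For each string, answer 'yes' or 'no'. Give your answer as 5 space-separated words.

Answer: yes no no yes no

Derivation:
String 1: '9g==' → valid
String 2: '$Q==' → invalid (bad char(s): ['$'])
String 3: '+6^r' → invalid (bad char(s): ['^'])
String 4: '4NUqM8A=' → valid
String 5: 'KQ======' → invalid (6 pad chars (max 2))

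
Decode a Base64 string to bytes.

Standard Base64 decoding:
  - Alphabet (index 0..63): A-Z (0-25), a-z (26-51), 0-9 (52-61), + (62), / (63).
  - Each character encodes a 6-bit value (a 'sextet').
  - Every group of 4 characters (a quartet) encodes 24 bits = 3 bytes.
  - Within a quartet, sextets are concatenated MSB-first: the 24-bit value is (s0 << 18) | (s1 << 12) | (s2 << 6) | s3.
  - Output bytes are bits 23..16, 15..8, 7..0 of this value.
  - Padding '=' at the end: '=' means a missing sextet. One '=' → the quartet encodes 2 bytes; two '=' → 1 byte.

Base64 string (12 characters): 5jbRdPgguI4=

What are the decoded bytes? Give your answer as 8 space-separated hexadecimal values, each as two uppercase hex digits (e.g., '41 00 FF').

Answer: E6 36 D1 74 F8 20 B8 8E

Derivation:
After char 0 ('5'=57): chars_in_quartet=1 acc=0x39 bytes_emitted=0
After char 1 ('j'=35): chars_in_quartet=2 acc=0xE63 bytes_emitted=0
After char 2 ('b'=27): chars_in_quartet=3 acc=0x398DB bytes_emitted=0
After char 3 ('R'=17): chars_in_quartet=4 acc=0xE636D1 -> emit E6 36 D1, reset; bytes_emitted=3
After char 4 ('d'=29): chars_in_quartet=1 acc=0x1D bytes_emitted=3
After char 5 ('P'=15): chars_in_quartet=2 acc=0x74F bytes_emitted=3
After char 6 ('g'=32): chars_in_quartet=3 acc=0x1D3E0 bytes_emitted=3
After char 7 ('g'=32): chars_in_quartet=4 acc=0x74F820 -> emit 74 F8 20, reset; bytes_emitted=6
After char 8 ('u'=46): chars_in_quartet=1 acc=0x2E bytes_emitted=6
After char 9 ('I'=8): chars_in_quartet=2 acc=0xB88 bytes_emitted=6
After char 10 ('4'=56): chars_in_quartet=3 acc=0x2E238 bytes_emitted=6
Padding '=': partial quartet acc=0x2E238 -> emit B8 8E; bytes_emitted=8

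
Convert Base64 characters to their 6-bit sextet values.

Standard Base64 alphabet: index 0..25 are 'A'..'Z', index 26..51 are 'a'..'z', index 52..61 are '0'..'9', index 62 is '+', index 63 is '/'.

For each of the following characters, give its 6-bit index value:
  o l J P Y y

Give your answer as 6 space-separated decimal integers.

'o': a..z range, 26 + ord('o') − ord('a') = 40
'l': a..z range, 26 + ord('l') − ord('a') = 37
'J': A..Z range, ord('J') − ord('A') = 9
'P': A..Z range, ord('P') − ord('A') = 15
'Y': A..Z range, ord('Y') − ord('A') = 24
'y': a..z range, 26 + ord('y') − ord('a') = 50

Answer: 40 37 9 15 24 50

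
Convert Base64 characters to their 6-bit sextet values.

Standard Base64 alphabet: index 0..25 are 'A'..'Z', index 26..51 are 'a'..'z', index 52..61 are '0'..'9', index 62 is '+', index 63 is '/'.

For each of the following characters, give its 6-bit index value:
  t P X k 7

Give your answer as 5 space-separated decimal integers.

Answer: 45 15 23 36 59

Derivation:
't': a..z range, 26 + ord('t') − ord('a') = 45
'P': A..Z range, ord('P') − ord('A') = 15
'X': A..Z range, ord('X') − ord('A') = 23
'k': a..z range, 26 + ord('k') − ord('a') = 36
'7': 0..9 range, 52 + ord('7') − ord('0') = 59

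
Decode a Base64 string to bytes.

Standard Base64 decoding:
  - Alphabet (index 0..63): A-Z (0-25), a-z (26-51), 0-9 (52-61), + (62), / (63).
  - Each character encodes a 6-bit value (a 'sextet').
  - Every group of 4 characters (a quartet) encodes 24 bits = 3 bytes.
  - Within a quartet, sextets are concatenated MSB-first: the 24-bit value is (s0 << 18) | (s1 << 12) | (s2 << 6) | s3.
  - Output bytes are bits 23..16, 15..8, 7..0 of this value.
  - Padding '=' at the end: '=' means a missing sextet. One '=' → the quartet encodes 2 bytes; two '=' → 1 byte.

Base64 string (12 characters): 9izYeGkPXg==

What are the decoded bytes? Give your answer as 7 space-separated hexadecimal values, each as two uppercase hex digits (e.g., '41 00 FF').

After char 0 ('9'=61): chars_in_quartet=1 acc=0x3D bytes_emitted=0
After char 1 ('i'=34): chars_in_quartet=2 acc=0xF62 bytes_emitted=0
After char 2 ('z'=51): chars_in_quartet=3 acc=0x3D8B3 bytes_emitted=0
After char 3 ('Y'=24): chars_in_quartet=4 acc=0xF62CD8 -> emit F6 2C D8, reset; bytes_emitted=3
After char 4 ('e'=30): chars_in_quartet=1 acc=0x1E bytes_emitted=3
After char 5 ('G'=6): chars_in_quartet=2 acc=0x786 bytes_emitted=3
After char 6 ('k'=36): chars_in_quartet=3 acc=0x1E1A4 bytes_emitted=3
After char 7 ('P'=15): chars_in_quartet=4 acc=0x78690F -> emit 78 69 0F, reset; bytes_emitted=6
After char 8 ('X'=23): chars_in_quartet=1 acc=0x17 bytes_emitted=6
After char 9 ('g'=32): chars_in_quartet=2 acc=0x5E0 bytes_emitted=6
Padding '==': partial quartet acc=0x5E0 -> emit 5E; bytes_emitted=7

Answer: F6 2C D8 78 69 0F 5E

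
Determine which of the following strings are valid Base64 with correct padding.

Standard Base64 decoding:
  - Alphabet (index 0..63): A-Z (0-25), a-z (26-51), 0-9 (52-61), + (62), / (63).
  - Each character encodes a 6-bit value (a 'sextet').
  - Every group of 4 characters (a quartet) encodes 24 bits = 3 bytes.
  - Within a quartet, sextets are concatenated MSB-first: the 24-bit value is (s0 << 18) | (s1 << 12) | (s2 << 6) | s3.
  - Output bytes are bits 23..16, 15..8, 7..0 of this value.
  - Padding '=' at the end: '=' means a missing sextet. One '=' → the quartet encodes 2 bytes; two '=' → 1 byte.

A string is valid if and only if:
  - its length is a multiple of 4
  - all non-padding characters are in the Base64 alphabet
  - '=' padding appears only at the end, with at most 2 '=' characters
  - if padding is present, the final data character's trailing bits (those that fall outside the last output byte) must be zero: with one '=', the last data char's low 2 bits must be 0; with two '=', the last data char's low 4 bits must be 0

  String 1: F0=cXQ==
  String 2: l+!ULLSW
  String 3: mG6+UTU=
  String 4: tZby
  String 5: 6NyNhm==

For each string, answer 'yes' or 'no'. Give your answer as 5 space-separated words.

String 1: 'F0=cXQ==' → invalid (bad char(s): ['=']; '=' in middle)
String 2: 'l+!ULLSW' → invalid (bad char(s): ['!'])
String 3: 'mG6+UTU=' → valid
String 4: 'tZby' → valid
String 5: '6NyNhm==' → invalid (bad trailing bits)

Answer: no no yes yes no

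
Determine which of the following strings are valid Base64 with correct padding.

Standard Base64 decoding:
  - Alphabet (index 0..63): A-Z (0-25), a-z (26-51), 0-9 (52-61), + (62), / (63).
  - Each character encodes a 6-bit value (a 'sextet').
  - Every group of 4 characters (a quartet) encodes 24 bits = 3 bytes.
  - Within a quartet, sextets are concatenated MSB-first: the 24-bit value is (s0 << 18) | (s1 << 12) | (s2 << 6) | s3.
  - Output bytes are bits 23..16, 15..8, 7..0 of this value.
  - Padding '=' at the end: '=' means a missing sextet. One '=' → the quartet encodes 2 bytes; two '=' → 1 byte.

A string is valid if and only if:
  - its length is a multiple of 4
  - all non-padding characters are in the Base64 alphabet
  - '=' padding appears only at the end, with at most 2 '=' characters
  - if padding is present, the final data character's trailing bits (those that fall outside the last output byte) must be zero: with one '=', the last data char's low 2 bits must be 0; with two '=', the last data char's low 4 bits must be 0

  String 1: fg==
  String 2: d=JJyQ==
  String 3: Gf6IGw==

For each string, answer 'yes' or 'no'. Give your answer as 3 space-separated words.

String 1: 'fg==' → valid
String 2: 'd=JJyQ==' → invalid (bad char(s): ['=']; '=' in middle)
String 3: 'Gf6IGw==' → valid

Answer: yes no yes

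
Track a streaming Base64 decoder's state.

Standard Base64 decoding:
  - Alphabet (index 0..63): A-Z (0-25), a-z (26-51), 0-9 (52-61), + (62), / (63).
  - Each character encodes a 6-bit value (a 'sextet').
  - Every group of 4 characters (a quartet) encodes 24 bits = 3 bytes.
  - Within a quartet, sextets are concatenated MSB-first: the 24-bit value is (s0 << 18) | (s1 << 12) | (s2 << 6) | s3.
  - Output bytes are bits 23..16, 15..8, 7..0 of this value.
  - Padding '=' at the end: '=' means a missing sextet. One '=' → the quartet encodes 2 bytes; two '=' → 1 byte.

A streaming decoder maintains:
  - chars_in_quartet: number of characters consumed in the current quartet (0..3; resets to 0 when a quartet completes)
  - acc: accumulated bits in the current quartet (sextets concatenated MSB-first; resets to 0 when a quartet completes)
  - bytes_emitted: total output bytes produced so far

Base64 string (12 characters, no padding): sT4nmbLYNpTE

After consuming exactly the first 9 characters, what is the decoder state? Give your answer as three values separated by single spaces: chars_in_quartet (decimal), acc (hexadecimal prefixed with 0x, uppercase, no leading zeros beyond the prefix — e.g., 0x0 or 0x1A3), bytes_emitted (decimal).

After char 0 ('s'=44): chars_in_quartet=1 acc=0x2C bytes_emitted=0
After char 1 ('T'=19): chars_in_quartet=2 acc=0xB13 bytes_emitted=0
After char 2 ('4'=56): chars_in_quartet=3 acc=0x2C4F8 bytes_emitted=0
After char 3 ('n'=39): chars_in_quartet=4 acc=0xB13E27 -> emit B1 3E 27, reset; bytes_emitted=3
After char 4 ('m'=38): chars_in_quartet=1 acc=0x26 bytes_emitted=3
After char 5 ('b'=27): chars_in_quartet=2 acc=0x99B bytes_emitted=3
After char 6 ('L'=11): chars_in_quartet=3 acc=0x266CB bytes_emitted=3
After char 7 ('Y'=24): chars_in_quartet=4 acc=0x99B2D8 -> emit 99 B2 D8, reset; bytes_emitted=6
After char 8 ('N'=13): chars_in_quartet=1 acc=0xD bytes_emitted=6

Answer: 1 0xD 6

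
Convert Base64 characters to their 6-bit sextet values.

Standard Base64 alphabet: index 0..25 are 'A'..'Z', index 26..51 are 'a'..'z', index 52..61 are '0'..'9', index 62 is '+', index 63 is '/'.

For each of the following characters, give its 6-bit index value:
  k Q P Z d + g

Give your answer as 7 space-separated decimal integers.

Answer: 36 16 15 25 29 62 32

Derivation:
'k': a..z range, 26 + ord('k') − ord('a') = 36
'Q': A..Z range, ord('Q') − ord('A') = 16
'P': A..Z range, ord('P') − ord('A') = 15
'Z': A..Z range, ord('Z') − ord('A') = 25
'd': a..z range, 26 + ord('d') − ord('a') = 29
'+': index 62
'g': a..z range, 26 + ord('g') − ord('a') = 32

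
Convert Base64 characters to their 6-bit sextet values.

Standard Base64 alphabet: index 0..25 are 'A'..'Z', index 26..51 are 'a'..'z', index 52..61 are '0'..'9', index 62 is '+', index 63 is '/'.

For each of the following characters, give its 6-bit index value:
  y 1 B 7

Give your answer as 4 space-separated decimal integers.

'y': a..z range, 26 + ord('y') − ord('a') = 50
'1': 0..9 range, 52 + ord('1') − ord('0') = 53
'B': A..Z range, ord('B') − ord('A') = 1
'7': 0..9 range, 52 + ord('7') − ord('0') = 59

Answer: 50 53 1 59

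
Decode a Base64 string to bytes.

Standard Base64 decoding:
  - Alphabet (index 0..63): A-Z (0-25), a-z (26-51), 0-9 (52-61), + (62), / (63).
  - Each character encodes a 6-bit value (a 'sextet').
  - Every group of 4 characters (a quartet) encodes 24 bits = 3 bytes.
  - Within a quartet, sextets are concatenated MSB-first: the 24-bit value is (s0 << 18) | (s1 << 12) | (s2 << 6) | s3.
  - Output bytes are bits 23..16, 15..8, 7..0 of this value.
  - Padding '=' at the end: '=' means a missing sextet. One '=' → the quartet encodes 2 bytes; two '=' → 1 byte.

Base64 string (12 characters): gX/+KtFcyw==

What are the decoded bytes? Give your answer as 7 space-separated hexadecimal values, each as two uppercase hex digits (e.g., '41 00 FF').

Answer: 81 7F FE 2A D1 5C CB

Derivation:
After char 0 ('g'=32): chars_in_quartet=1 acc=0x20 bytes_emitted=0
After char 1 ('X'=23): chars_in_quartet=2 acc=0x817 bytes_emitted=0
After char 2 ('/'=63): chars_in_quartet=3 acc=0x205FF bytes_emitted=0
After char 3 ('+'=62): chars_in_quartet=4 acc=0x817FFE -> emit 81 7F FE, reset; bytes_emitted=3
After char 4 ('K'=10): chars_in_quartet=1 acc=0xA bytes_emitted=3
After char 5 ('t'=45): chars_in_quartet=2 acc=0x2AD bytes_emitted=3
After char 6 ('F'=5): chars_in_quartet=3 acc=0xAB45 bytes_emitted=3
After char 7 ('c'=28): chars_in_quartet=4 acc=0x2AD15C -> emit 2A D1 5C, reset; bytes_emitted=6
After char 8 ('y'=50): chars_in_quartet=1 acc=0x32 bytes_emitted=6
After char 9 ('w'=48): chars_in_quartet=2 acc=0xCB0 bytes_emitted=6
Padding '==': partial quartet acc=0xCB0 -> emit CB; bytes_emitted=7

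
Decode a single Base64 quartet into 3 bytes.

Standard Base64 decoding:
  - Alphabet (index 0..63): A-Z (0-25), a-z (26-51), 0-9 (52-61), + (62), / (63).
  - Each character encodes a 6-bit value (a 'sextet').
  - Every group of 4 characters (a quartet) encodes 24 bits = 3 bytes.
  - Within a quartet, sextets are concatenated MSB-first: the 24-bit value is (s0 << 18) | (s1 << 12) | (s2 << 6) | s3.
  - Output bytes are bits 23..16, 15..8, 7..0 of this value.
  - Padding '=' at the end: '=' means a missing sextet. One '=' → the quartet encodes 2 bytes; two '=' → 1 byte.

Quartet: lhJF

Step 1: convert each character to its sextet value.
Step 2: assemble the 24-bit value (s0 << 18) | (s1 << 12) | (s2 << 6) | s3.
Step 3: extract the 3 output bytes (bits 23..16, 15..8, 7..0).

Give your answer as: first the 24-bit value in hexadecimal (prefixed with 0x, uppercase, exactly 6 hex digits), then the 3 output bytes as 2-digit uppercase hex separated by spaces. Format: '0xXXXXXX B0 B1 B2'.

Sextets: l=37, h=33, J=9, F=5
24-bit: (37<<18) | (33<<12) | (9<<6) | 5
      = 0x940000 | 0x021000 | 0x000240 | 0x000005
      = 0x961245
Bytes: (v>>16)&0xFF=96, (v>>8)&0xFF=12, v&0xFF=45

Answer: 0x961245 96 12 45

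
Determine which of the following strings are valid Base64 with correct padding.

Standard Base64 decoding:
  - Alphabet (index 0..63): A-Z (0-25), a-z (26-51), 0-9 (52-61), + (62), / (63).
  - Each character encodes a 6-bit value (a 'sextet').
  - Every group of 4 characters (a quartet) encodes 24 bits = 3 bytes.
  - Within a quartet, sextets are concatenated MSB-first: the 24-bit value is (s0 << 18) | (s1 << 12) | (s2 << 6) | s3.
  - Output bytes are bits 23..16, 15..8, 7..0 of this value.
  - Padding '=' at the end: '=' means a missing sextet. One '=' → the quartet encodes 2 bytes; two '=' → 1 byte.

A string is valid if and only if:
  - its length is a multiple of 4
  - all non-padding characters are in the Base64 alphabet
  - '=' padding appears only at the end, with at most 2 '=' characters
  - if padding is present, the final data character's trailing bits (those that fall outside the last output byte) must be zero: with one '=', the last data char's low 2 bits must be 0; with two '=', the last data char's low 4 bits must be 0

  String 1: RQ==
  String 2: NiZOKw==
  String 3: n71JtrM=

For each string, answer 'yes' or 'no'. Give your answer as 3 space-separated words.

Answer: yes yes yes

Derivation:
String 1: 'RQ==' → valid
String 2: 'NiZOKw==' → valid
String 3: 'n71JtrM=' → valid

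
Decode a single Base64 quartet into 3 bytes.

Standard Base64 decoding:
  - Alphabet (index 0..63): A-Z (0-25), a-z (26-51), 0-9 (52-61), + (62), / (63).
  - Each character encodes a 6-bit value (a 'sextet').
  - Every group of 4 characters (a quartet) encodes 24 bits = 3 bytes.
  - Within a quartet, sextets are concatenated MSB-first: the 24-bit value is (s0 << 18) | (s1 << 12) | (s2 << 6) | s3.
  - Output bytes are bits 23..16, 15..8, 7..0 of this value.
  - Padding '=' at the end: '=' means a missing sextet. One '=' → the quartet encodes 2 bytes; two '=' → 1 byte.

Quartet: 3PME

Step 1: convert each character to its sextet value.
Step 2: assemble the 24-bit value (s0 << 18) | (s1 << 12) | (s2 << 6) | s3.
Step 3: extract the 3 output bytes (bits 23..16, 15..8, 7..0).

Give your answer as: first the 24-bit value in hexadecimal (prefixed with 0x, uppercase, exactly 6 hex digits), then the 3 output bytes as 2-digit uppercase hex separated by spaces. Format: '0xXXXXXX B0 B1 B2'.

Sextets: 3=55, P=15, M=12, E=4
24-bit: (55<<18) | (15<<12) | (12<<6) | 4
      = 0xDC0000 | 0x00F000 | 0x000300 | 0x000004
      = 0xDCF304
Bytes: (v>>16)&0xFF=DC, (v>>8)&0xFF=F3, v&0xFF=04

Answer: 0xDCF304 DC F3 04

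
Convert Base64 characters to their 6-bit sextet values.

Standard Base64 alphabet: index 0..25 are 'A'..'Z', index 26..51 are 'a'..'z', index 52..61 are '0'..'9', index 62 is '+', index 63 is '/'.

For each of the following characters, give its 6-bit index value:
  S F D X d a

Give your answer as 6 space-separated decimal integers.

Answer: 18 5 3 23 29 26

Derivation:
'S': A..Z range, ord('S') − ord('A') = 18
'F': A..Z range, ord('F') − ord('A') = 5
'D': A..Z range, ord('D') − ord('A') = 3
'X': A..Z range, ord('X') − ord('A') = 23
'd': a..z range, 26 + ord('d') − ord('a') = 29
'a': a..z range, 26 + ord('a') − ord('a') = 26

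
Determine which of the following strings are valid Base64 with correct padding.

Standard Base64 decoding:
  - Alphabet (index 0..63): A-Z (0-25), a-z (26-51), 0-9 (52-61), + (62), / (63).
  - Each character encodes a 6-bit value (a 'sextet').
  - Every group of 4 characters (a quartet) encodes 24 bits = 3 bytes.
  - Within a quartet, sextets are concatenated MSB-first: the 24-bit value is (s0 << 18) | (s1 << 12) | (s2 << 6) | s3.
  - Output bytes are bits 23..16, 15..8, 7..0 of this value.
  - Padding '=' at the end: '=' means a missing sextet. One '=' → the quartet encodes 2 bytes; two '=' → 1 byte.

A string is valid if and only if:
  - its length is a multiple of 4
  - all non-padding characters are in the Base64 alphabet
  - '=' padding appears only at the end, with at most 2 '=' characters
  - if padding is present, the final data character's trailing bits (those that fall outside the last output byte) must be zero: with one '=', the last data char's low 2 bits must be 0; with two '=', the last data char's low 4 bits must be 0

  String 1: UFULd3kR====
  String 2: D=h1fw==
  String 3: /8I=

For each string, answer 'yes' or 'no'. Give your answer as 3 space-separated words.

String 1: 'UFULd3kR====' → invalid (4 pad chars (max 2))
String 2: 'D=h1fw==' → invalid (bad char(s): ['=']; '=' in middle)
String 3: '/8I=' → valid

Answer: no no yes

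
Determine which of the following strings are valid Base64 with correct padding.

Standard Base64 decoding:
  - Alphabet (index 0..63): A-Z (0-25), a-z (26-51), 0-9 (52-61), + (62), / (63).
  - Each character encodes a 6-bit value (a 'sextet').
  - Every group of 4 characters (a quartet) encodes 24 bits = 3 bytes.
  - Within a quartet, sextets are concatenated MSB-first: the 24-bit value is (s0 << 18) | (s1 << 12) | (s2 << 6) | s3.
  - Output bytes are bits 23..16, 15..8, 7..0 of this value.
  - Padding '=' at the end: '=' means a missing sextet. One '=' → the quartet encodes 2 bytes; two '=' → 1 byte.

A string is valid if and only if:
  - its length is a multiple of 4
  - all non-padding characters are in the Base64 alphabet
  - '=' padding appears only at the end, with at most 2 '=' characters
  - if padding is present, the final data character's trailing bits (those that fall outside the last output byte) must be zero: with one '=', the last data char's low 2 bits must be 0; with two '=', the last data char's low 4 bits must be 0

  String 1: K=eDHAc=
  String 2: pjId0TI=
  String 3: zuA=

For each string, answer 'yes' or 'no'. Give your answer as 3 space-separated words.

Answer: no yes yes

Derivation:
String 1: 'K=eDHAc=' → invalid (bad char(s): ['=']; '=' in middle)
String 2: 'pjId0TI=' → valid
String 3: 'zuA=' → valid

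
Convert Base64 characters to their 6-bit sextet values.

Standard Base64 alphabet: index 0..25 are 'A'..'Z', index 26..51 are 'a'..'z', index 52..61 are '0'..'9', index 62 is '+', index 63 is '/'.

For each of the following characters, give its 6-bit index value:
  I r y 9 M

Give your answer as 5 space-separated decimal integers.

Answer: 8 43 50 61 12

Derivation:
'I': A..Z range, ord('I') − ord('A') = 8
'r': a..z range, 26 + ord('r') − ord('a') = 43
'y': a..z range, 26 + ord('y') − ord('a') = 50
'9': 0..9 range, 52 + ord('9') − ord('0') = 61
'M': A..Z range, ord('M') − ord('A') = 12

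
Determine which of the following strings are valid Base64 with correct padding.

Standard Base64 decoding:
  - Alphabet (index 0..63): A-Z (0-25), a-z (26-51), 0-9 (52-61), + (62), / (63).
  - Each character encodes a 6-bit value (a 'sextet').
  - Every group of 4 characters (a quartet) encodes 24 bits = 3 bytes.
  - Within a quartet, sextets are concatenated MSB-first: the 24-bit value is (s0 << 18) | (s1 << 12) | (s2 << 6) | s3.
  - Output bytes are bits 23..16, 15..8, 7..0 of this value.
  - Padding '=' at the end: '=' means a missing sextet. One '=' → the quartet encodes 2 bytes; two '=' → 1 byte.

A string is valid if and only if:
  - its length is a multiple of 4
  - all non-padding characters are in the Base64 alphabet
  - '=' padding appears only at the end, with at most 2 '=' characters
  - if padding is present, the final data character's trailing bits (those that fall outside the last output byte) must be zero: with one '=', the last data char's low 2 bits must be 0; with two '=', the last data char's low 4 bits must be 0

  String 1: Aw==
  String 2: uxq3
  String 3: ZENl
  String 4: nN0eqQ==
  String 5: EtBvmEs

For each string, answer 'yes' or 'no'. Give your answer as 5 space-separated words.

String 1: 'Aw==' → valid
String 2: 'uxq3' → valid
String 3: 'ZENl' → valid
String 4: 'nN0eqQ==' → valid
String 5: 'EtBvmEs' → invalid (len=7 not mult of 4)

Answer: yes yes yes yes no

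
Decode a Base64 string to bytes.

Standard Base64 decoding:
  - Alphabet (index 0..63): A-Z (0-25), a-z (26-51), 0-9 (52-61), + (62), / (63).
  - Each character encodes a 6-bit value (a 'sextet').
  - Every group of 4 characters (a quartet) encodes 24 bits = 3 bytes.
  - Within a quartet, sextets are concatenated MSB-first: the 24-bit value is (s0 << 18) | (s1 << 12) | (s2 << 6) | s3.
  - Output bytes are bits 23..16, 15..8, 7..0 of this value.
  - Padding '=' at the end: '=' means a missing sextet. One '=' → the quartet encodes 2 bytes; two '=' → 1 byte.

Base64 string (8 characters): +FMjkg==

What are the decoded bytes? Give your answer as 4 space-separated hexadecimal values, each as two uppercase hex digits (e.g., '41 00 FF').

Answer: F8 53 23 92

Derivation:
After char 0 ('+'=62): chars_in_quartet=1 acc=0x3E bytes_emitted=0
After char 1 ('F'=5): chars_in_quartet=2 acc=0xF85 bytes_emitted=0
After char 2 ('M'=12): chars_in_quartet=3 acc=0x3E14C bytes_emitted=0
After char 3 ('j'=35): chars_in_quartet=4 acc=0xF85323 -> emit F8 53 23, reset; bytes_emitted=3
After char 4 ('k'=36): chars_in_quartet=1 acc=0x24 bytes_emitted=3
After char 5 ('g'=32): chars_in_quartet=2 acc=0x920 bytes_emitted=3
Padding '==': partial quartet acc=0x920 -> emit 92; bytes_emitted=4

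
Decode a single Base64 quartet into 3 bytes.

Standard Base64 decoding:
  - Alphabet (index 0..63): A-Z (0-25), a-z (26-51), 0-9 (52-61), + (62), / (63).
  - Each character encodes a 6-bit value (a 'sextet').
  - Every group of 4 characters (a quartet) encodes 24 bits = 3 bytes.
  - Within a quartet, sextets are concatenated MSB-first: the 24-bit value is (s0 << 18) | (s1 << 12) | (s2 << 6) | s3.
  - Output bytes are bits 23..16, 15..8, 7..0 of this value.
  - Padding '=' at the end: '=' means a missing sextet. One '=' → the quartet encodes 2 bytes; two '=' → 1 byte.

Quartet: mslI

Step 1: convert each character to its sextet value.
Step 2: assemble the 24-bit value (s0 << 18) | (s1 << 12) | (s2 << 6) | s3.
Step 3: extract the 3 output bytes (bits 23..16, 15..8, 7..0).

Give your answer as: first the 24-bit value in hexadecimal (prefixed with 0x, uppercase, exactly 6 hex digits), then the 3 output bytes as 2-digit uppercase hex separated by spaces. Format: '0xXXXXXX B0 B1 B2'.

Answer: 0x9AC948 9A C9 48

Derivation:
Sextets: m=38, s=44, l=37, I=8
24-bit: (38<<18) | (44<<12) | (37<<6) | 8
      = 0x980000 | 0x02C000 | 0x000940 | 0x000008
      = 0x9AC948
Bytes: (v>>16)&0xFF=9A, (v>>8)&0xFF=C9, v&0xFF=48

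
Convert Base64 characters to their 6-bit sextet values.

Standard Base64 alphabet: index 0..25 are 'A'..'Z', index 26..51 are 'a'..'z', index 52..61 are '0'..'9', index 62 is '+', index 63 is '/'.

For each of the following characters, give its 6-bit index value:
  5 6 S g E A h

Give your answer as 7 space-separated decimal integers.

'5': 0..9 range, 52 + ord('5') − ord('0') = 57
'6': 0..9 range, 52 + ord('6') − ord('0') = 58
'S': A..Z range, ord('S') − ord('A') = 18
'g': a..z range, 26 + ord('g') − ord('a') = 32
'E': A..Z range, ord('E') − ord('A') = 4
'A': A..Z range, ord('A') − ord('A') = 0
'h': a..z range, 26 + ord('h') − ord('a') = 33

Answer: 57 58 18 32 4 0 33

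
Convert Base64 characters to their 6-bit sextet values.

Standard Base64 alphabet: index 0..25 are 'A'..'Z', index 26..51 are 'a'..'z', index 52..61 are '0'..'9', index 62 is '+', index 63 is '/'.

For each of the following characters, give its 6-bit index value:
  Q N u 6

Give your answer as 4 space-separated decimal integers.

'Q': A..Z range, ord('Q') − ord('A') = 16
'N': A..Z range, ord('N') − ord('A') = 13
'u': a..z range, 26 + ord('u') − ord('a') = 46
'6': 0..9 range, 52 + ord('6') − ord('0') = 58

Answer: 16 13 46 58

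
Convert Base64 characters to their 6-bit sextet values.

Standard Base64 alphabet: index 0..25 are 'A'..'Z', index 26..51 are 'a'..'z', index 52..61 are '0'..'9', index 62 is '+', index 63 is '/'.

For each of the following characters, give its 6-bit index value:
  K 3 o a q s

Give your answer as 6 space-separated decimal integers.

Answer: 10 55 40 26 42 44

Derivation:
'K': A..Z range, ord('K') − ord('A') = 10
'3': 0..9 range, 52 + ord('3') − ord('0') = 55
'o': a..z range, 26 + ord('o') − ord('a') = 40
'a': a..z range, 26 + ord('a') − ord('a') = 26
'q': a..z range, 26 + ord('q') − ord('a') = 42
's': a..z range, 26 + ord('s') − ord('a') = 44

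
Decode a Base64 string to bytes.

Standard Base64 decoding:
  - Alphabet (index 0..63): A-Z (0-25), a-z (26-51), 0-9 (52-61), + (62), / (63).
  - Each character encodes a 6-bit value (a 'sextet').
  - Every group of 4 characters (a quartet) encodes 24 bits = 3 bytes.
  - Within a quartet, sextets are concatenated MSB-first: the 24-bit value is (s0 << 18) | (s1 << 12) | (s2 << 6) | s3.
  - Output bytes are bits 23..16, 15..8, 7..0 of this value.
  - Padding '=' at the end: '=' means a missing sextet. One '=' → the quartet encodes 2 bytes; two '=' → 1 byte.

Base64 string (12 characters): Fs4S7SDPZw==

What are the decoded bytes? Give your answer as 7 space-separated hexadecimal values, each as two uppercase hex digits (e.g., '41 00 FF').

Answer: 16 CE 12 ED 20 CF 67

Derivation:
After char 0 ('F'=5): chars_in_quartet=1 acc=0x5 bytes_emitted=0
After char 1 ('s'=44): chars_in_quartet=2 acc=0x16C bytes_emitted=0
After char 2 ('4'=56): chars_in_quartet=3 acc=0x5B38 bytes_emitted=0
After char 3 ('S'=18): chars_in_quartet=4 acc=0x16CE12 -> emit 16 CE 12, reset; bytes_emitted=3
After char 4 ('7'=59): chars_in_quartet=1 acc=0x3B bytes_emitted=3
After char 5 ('S'=18): chars_in_quartet=2 acc=0xED2 bytes_emitted=3
After char 6 ('D'=3): chars_in_quartet=3 acc=0x3B483 bytes_emitted=3
After char 7 ('P'=15): chars_in_quartet=4 acc=0xED20CF -> emit ED 20 CF, reset; bytes_emitted=6
After char 8 ('Z'=25): chars_in_quartet=1 acc=0x19 bytes_emitted=6
After char 9 ('w'=48): chars_in_quartet=2 acc=0x670 bytes_emitted=6
Padding '==': partial quartet acc=0x670 -> emit 67; bytes_emitted=7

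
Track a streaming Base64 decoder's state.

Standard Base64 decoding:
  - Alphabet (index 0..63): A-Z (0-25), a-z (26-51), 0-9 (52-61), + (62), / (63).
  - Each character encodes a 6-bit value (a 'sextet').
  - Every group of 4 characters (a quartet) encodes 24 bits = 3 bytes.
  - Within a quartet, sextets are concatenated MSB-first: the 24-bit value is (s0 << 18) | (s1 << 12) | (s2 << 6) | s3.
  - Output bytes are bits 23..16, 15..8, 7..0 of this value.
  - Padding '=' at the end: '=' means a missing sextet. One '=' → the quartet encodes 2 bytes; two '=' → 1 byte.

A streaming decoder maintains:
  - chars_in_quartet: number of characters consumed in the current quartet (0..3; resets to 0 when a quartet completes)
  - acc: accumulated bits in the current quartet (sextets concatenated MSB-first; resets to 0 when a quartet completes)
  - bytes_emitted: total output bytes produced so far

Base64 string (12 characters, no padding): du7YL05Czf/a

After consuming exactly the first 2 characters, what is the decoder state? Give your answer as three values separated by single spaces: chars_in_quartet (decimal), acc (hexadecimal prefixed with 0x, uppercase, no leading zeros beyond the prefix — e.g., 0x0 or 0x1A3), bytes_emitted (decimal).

After char 0 ('d'=29): chars_in_quartet=1 acc=0x1D bytes_emitted=0
After char 1 ('u'=46): chars_in_quartet=2 acc=0x76E bytes_emitted=0

Answer: 2 0x76E 0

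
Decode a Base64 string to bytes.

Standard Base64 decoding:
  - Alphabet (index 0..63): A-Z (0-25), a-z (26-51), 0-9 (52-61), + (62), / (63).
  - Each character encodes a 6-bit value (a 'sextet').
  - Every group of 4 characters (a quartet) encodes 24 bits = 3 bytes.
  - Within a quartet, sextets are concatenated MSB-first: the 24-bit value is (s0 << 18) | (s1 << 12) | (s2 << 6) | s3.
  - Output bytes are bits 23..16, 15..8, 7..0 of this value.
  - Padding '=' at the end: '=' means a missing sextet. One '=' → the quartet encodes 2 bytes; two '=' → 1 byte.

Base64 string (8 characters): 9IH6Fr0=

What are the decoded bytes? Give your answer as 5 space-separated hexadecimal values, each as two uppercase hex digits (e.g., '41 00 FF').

Answer: F4 81 FA 16 BD

Derivation:
After char 0 ('9'=61): chars_in_quartet=1 acc=0x3D bytes_emitted=0
After char 1 ('I'=8): chars_in_quartet=2 acc=0xF48 bytes_emitted=0
After char 2 ('H'=7): chars_in_quartet=3 acc=0x3D207 bytes_emitted=0
After char 3 ('6'=58): chars_in_quartet=4 acc=0xF481FA -> emit F4 81 FA, reset; bytes_emitted=3
After char 4 ('F'=5): chars_in_quartet=1 acc=0x5 bytes_emitted=3
After char 5 ('r'=43): chars_in_quartet=2 acc=0x16B bytes_emitted=3
After char 6 ('0'=52): chars_in_quartet=3 acc=0x5AF4 bytes_emitted=3
Padding '=': partial quartet acc=0x5AF4 -> emit 16 BD; bytes_emitted=5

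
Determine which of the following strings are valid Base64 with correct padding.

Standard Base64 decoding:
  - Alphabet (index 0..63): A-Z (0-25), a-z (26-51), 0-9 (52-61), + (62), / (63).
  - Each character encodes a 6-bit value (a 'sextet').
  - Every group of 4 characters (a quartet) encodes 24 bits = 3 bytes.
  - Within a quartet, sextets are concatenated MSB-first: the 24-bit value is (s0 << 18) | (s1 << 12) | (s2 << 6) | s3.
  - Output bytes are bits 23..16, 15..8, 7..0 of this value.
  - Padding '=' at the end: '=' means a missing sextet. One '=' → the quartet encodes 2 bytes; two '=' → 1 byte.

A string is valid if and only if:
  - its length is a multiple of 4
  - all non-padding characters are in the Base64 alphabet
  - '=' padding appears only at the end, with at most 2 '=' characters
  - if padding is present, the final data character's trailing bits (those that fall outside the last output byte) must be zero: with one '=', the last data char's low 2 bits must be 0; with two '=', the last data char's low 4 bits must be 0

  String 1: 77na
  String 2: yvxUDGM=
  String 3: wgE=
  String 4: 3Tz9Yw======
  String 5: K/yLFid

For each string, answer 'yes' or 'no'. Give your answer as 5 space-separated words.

String 1: '77na' → valid
String 2: 'yvxUDGM=' → valid
String 3: 'wgE=' → valid
String 4: '3Tz9Yw======' → invalid (6 pad chars (max 2))
String 5: 'K/yLFid' → invalid (len=7 not mult of 4)

Answer: yes yes yes no no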